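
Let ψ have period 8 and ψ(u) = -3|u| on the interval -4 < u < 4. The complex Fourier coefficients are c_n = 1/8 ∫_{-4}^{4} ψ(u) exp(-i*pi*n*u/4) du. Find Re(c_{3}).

Since ψ is real-valued, Re(c_{3}) = 1/8 ∫_{-4}^{4} ψ(u) cos(3*pi*u/4) du = a_{3}/2.
ψ is even and cos(3*pi*u/4) is even, so the integrand is even: ∫_{-4}^{4} ψ(u) cos(3*pi*u/4) du = 2∫_0^{4} ψ(u) cos(3*pi*u/4) du.
Integrating by parts (boundary term plus one more integral), an antiderivative of (-3*u) cos(3*pi*u/4) is -4*u*sin(3*pi*u/4)/pi - 16*cos(3*pi*u/4)/(3*pi**2); evaluating from 0 to 4: ∫_{0}^{4} (-3*u) cos(3*pi*u/4) du = (16/(3*pi**2)) - (-16/(3*pi**2)) = 32/(3*pi**2).
So ∫_{-4}^{4} ψ(u) cos(3*pi*u/4) du = 64/(3*pi**2).
Hence Re(c_{3}) = (1/8)·(64/(3*pi**2)) = 8/(3*pi**2).

8/(3*pi**2)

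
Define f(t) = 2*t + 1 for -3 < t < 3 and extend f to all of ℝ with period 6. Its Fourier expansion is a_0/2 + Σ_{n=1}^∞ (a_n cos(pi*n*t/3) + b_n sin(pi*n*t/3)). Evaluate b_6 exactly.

b_6 = 1/3 ∫_{-3}^{3} f(t) sin(2*pi*t) dt.
Integrating by parts (boundary term plus one more integral), an antiderivative of (2*t + 1) sin(2*pi*t) is -t*cos(2*pi*t)/pi + sin(2*pi*t)/(2*pi**2) - cos(2*pi*t)/(2*pi); evaluating from -3 to 3: ∫_{-3}^{3} (2*t + 1) sin(2*pi*t) dt = (-7/(2*pi)) - (5/(2*pi)) = -6/pi.
Hence b_6 = (1/3)·(-6/pi) = -2/pi.

-2/pi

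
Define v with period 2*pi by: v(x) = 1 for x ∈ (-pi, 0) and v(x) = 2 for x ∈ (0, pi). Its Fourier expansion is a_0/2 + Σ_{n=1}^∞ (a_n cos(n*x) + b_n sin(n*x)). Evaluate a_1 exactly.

a_1 = 1/pi ∫_{-pi}^{pi} v(x) cos(x) dx.
Split the integral at the breakpoints.
Directly, an antiderivative of (1) cos(x) is sin(x); evaluating from -pi to 0: ∫_{-pi}^{0} (1) cos(x) dx = (0) - (0) = 0.
Directly, an antiderivative of (2) cos(x) is 2*sin(x); evaluating from 0 to pi: ∫_{0}^{pi} (2) cos(x) dx = (0) - (0) = 0.
Summing the pieces and multiplying by (1/pi) gives a_1 = 0.

0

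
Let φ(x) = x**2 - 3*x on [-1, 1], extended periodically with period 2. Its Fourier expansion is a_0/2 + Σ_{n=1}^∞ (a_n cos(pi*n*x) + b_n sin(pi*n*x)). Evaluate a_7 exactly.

a_7 = ∫_{-1}^{1} φ(x) cos(7*pi*x) dx.
Integrating by parts twice (tabular method), an antiderivative of (x**2 - 3*x) cos(7*pi*x) is x**2*sin(7*pi*x)/(7*pi) - 3*x*sin(7*pi*x)/(7*pi) + 2*x*cos(7*pi*x)/(49*pi**2) - 2*sin(7*pi*x)/(343*pi**3) - 3*cos(7*pi*x)/(49*pi**2); evaluating from -1 to 1: ∫_{-1}^{1} (x**2 - 3*x) cos(7*pi*x) dx = (1/(49*pi**2)) - (5/(49*pi**2)) = -4/(49*pi**2).
Hence a_7 = -4/(49*pi**2).

-4/(49*pi**2)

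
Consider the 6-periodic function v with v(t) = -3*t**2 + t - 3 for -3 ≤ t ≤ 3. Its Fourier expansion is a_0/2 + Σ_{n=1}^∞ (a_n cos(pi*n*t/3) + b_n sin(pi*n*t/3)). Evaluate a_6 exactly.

a_6 = 1/3 ∫_{-3}^{3} v(t) cos(2*pi*t) dt.
Integrating by parts twice (tabular method), an antiderivative of (-3*t**2 + t - 3) cos(2*pi*t) is -3*t**2*sin(2*pi*t)/(2*pi) + t*sin(2*pi*t)/(2*pi) - 3*t*cos(2*pi*t)/(2*pi**2) - 3*sin(2*pi*t)/(2*pi) + 3*sin(2*pi*t)/(4*pi**3) + cos(2*pi*t)/(4*pi**2); evaluating from -3 to 3: ∫_{-3}^{3} (-3*t**2 + t - 3) cos(2*pi*t) dt = (-17/(4*pi**2)) - (19/(4*pi**2)) = -9/pi**2.
Hence a_6 = (1/3)·(-9/pi**2) = -3/pi**2.

-3/pi**2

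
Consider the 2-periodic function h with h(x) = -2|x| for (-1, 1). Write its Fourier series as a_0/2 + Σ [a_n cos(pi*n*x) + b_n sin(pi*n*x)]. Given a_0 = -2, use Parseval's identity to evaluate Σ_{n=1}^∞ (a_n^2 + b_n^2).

Parseval: a_0^2/2 + Σ_{n≥1} (a_n^2+b_n^2) = ∫_{-1}^{1} h(x)^2 dx = 8/3.
Subtract a_0^2/2 = 2: Σ (a_n^2+b_n^2) = 2/3.

2/3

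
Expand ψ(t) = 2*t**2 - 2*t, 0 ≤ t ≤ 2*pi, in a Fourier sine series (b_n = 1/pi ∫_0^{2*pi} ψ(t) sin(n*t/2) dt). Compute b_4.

b_4 = 1/pi ∫_0^{2*pi} (2*t**2 - 2*t) sin(2*t) dt.
Integrating by parts twice (tabular method), an antiderivative of (2*t**2 - 2*t) sin(2*t) is -t**2*cos(2*t) + t*sin(2*t) + t*cos(2*t) - sin(2*t)/2 + cos(2*t)/2; evaluating from 0 to 2*pi: ∫_{0}^{2*pi} (2*t**2 - 2*t) sin(2*t) dt = (-4*pi**2 + 1/2 + 2*pi) - (1/2) = 2*pi*(1 - 2*pi).
Hence b_4 = (1/pi)·(2*pi*(1 - 2*pi)) = 2 - 4*pi.

2 - 4*pi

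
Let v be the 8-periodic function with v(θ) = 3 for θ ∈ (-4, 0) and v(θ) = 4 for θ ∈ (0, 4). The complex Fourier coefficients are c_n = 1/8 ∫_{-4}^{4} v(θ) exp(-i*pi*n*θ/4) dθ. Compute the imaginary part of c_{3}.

Since v is real-valued, Im(c_{3}) = -1/8 ∫_{-4}^{4} v(θ) sin(3*pi*θ/4) dθ = -b_{3}/2.
Split the integral at the breakpoints.
Directly, an antiderivative of (3) sin(3*pi*θ/4) is -4*cos(3*pi*θ/4)/pi; evaluating from -4 to 0: ∫_{-4}^{0} (3) sin(3*pi*θ/4) dθ = (-4/pi) - (4/pi) = -8/pi.
Directly, an antiderivative of (4) sin(3*pi*θ/4) is -16*cos(3*pi*θ/4)/(3*pi); evaluating from 0 to 4: ∫_{0}^{4} (4) sin(3*pi*θ/4) dθ = (16/(3*pi)) - (-16/(3*pi)) = 32/(3*pi).
So ∫_{-4}^{4} v(θ) sin(3*pi*θ/4) dθ = 8/(3*pi).
Hence Im(c_{3}) = (-1/8)·(8/(3*pi)) = -1/(3*pi).

-1/(3*pi)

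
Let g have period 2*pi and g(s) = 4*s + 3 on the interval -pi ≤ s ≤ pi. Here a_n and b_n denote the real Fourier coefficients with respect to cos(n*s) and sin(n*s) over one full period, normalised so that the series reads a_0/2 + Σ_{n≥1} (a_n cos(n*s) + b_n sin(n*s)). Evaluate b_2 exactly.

-4

b_2 = 1/pi ∫_{-pi}^{pi} g(s) sin(2*s) ds.
Integrating by parts (boundary term plus one more integral), an antiderivative of (4*s + 3) sin(2*s) is -2*s*cos(2*s) + sin(2*s) - 3*cos(2*s)/2; evaluating from -pi to pi: ∫_{-pi}^{pi} (4*s + 3) sin(2*s) ds = (-2*pi - 3/2) - (-3/2 + 2*pi) = -4*pi.
Hence b_2 = (1/pi)·(-4*pi) = -4.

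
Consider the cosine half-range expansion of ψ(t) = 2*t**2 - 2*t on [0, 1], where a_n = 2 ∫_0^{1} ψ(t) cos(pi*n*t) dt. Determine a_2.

a_2 = 2 ∫_0^{1} (2*t**2 - 2*t) cos(2*pi*t) dt.
Integrating by parts twice (tabular method), an antiderivative of (2*t**2 - 2*t) cos(2*pi*t) is t**2*sin(2*pi*t)/pi - t*sin(2*pi*t)/pi + t*cos(2*pi*t)/pi**2 - sin(2*pi*t)/(2*pi**3) - cos(2*pi*t)/(2*pi**2); evaluating from 0 to 1: ∫_{0}^{1} (2*t**2 - 2*t) cos(2*pi*t) dt = (1/(2*pi**2)) - (-1/(2*pi**2)) = pi**(-2).
Hence a_2 = 2·(pi**(-2)) = 2/pi**2.

2/pi**2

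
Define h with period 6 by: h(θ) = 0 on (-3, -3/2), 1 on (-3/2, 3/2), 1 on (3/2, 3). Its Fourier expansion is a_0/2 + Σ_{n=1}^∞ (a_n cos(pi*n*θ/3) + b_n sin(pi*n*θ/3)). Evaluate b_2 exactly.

-1/pi

b_2 = 1/3 ∫_{-3}^{3} h(θ) sin(2*pi*θ/3) dθ.
Split the integral at the breakpoints.
∫_{-3}^{-3/2} (0) sin(2*pi*θ/3) dθ = 0.
Directly, an antiderivative of (1) sin(2*pi*θ/3) is -3*cos(2*pi*θ/3)/(2*pi); evaluating from -3/2 to 3/2: ∫_{-3/2}^{3/2} (1) sin(2*pi*θ/3) dθ = (3/(2*pi)) - (3/(2*pi)) = 0.
Directly, an antiderivative of (1) sin(2*pi*θ/3) is -3*cos(2*pi*θ/3)/(2*pi); evaluating from 3/2 to 3: ∫_{3/2}^{3} (1) sin(2*pi*θ/3) dθ = (-3/(2*pi)) - (3/(2*pi)) = -3/pi.
Summing the pieces and multiplying by (1/3) gives b_2 = -1/pi.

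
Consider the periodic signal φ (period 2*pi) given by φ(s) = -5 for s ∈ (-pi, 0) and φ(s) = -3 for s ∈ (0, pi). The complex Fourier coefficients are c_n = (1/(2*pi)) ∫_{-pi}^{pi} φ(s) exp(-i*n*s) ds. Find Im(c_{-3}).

Since φ is real-valued, Im(c_{-3}) = -(1/(2*pi)) ∫_{-pi}^{pi} φ(s) sin(-3*s) ds = b_{3}/2.
Split the integral at the breakpoints.
Directly, an antiderivative of (-5) sin(-3*s) is -5*cos(3*s)/3; evaluating from -pi to 0: ∫_{-pi}^{0} (-5) sin(-3*s) ds = (-5/3) - (5/3) = -10/3.
Directly, an antiderivative of (-3) sin(-3*s) is -cos(3*s); evaluating from 0 to pi: ∫_{0}^{pi} (-3) sin(-3*s) ds = (1) - (-1) = 2.
So ∫_{-pi}^{pi} φ(s) sin(-3*s) ds = -4/3.
Hence Im(c_{-3}) = (-1/(2*pi))·(-4/3) = 2/(3*pi).

2/(3*pi)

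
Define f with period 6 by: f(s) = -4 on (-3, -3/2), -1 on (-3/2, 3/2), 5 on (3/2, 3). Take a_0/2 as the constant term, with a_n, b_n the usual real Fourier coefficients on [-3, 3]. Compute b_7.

b_7 = 1/3 ∫_{-3}^{3} f(s) sin(7*pi*s/3) ds.
Split the integral at the breakpoints.
Directly, an antiderivative of (-4) sin(7*pi*s/3) is 12*cos(7*pi*s/3)/(7*pi); evaluating from -3 to -3/2: ∫_{-3}^{-3/2} (-4) sin(7*pi*s/3) ds = (0) - (-12/(7*pi)) = 12/(7*pi).
Directly, an antiderivative of (-1) sin(7*pi*s/3) is 3*cos(7*pi*s/3)/(7*pi); evaluating from -3/2 to 3/2: ∫_{-3/2}^{3/2} (-1) sin(7*pi*s/3) ds = (0) - (0) = 0.
Directly, an antiderivative of (5) sin(7*pi*s/3) is -15*cos(7*pi*s/3)/(7*pi); evaluating from 3/2 to 3: ∫_{3/2}^{3} (5) sin(7*pi*s/3) ds = (15/(7*pi)) - (0) = 15/(7*pi).
Summing the pieces and multiplying by (1/3) gives b_7 = 9/(7*pi).

9/(7*pi)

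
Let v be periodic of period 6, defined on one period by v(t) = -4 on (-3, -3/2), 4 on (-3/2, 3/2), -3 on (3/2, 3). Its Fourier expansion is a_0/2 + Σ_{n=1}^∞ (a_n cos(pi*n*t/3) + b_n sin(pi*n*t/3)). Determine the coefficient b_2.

-1/pi

b_2 = 1/3 ∫_{-3}^{3} v(t) sin(2*pi*t/3) dt.
Split the integral at the breakpoints.
Directly, an antiderivative of (-4) sin(2*pi*t/3) is 6*cos(2*pi*t/3)/pi; evaluating from -3 to -3/2: ∫_{-3}^{-3/2} (-4) sin(2*pi*t/3) dt = (-6/pi) - (6/pi) = -12/pi.
Directly, an antiderivative of (4) sin(2*pi*t/3) is -6*cos(2*pi*t/3)/pi; evaluating from -3/2 to 3/2: ∫_{-3/2}^{3/2} (4) sin(2*pi*t/3) dt = (6/pi) - (6/pi) = 0.
Directly, an antiderivative of (-3) sin(2*pi*t/3) is 9*cos(2*pi*t/3)/(2*pi); evaluating from 3/2 to 3: ∫_{3/2}^{3} (-3) sin(2*pi*t/3) dt = (9/(2*pi)) - (-9/(2*pi)) = 9/pi.
Summing the pieces and multiplying by (1/3) gives b_2 = -1/pi.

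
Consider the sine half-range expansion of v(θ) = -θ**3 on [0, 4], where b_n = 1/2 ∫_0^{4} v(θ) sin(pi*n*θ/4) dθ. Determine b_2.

b_2 = 1/2 ∫_0^{4} (-θ**3) sin(pi*θ/2) dθ.
Integrating by parts three times (tabular method), an antiderivative of (-θ**3) sin(pi*θ/2) is 2*θ**3*cos(pi*θ/2)/pi - 12*θ**2*sin(pi*θ/2)/pi**2 - 48*θ*cos(pi*θ/2)/pi**3 + 96*sin(pi*θ/2)/pi**4; evaluating from 0 to 4: ∫_{0}^{4} (-θ**3) sin(pi*θ/2) dθ = (-192/pi**3 + 128/pi) - (0) = -192/pi**3 + 128/pi.
Hence b_2 = (1/2)·(-192/pi**3 + 128/pi) = -96/pi**3 + 64/pi.

-96/pi**3 + 64/pi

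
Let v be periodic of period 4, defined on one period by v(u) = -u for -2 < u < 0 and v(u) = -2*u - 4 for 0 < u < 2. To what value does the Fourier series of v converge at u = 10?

-3

u = 10 differs from u = 2 by 2 full period(s), and the series is 4-periodic.
At u = 2 the one-sided limits are v(2^-) = -8 and v(2^+) = 2.
By Dirichlet's theorem the series converges to their average, [(-8) + (2)]/2 = -3.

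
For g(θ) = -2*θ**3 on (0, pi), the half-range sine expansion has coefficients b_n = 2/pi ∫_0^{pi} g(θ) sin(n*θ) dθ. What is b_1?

b_1 = 2/pi ∫_0^{pi} (-2*θ**3) sin(θ) dθ.
Integrating by parts three times (tabular method), an antiderivative of (-2*θ**3) sin(θ) is 2*θ**3*cos(θ) - 6*θ**2*sin(θ) - 12*θ*cos(θ) + 12*sin(θ); evaluating from 0 to pi: ∫_{0}^{pi} (-2*θ**3) sin(θ) dθ = (2*pi*(6 - pi**2)) - (0) = 2*pi*(6 - pi**2).
Hence b_1 = (2/pi)·(2*pi*(6 - pi**2)) = 24 - 4*pi**2.

24 - 4*pi**2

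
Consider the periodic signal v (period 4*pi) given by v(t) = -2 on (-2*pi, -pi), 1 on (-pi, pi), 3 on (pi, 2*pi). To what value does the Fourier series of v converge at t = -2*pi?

At t = -2*pi the one-sided limits are v(-2*pi^-) = 3 and v(-2*pi^+) = -2.
By Dirichlet's theorem the series converges to their average, [(3) + (-2)]/2 = 1/2.

1/2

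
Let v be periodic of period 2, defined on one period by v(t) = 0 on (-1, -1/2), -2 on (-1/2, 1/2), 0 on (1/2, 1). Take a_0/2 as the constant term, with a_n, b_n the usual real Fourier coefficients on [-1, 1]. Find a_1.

-4/pi

a_1 = ∫_{-1}^{1} v(t) cos(pi*t) dt.
v is even and cos(pi*t) is even, so the integrand is even and a_1 = 2 ∫_0^{1} v(t) cos(pi*t) dt.
Split the integral at the breakpoints.
Directly, an antiderivative of (-2) cos(pi*t) is -2*sin(pi*t)/pi; evaluating from 0 to 1/2: ∫_{0}^{1/2} (-2) cos(pi*t) dt = (-2/pi) - (0) = -2/pi.
∫_{1/2}^{1} (0) cos(pi*t) dt = 0.
Summing the pieces and multiplying by 2 gives a_1 = -4/pi.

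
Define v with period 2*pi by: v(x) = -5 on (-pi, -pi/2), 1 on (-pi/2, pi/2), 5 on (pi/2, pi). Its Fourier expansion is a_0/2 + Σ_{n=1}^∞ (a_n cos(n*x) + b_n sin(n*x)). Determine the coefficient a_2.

0

a_2 = 1/pi ∫_{-pi}^{pi} v(x) cos(2*x) dx.
Split the integral at the breakpoints.
Directly, an antiderivative of (-5) cos(2*x) is -5*sin(2*x)/2; evaluating from -pi to -pi/2: ∫_{-pi}^{-pi/2} (-5) cos(2*x) dx = (0) - (0) = 0.
Directly, an antiderivative of (1) cos(2*x) is sin(2*x)/2; evaluating from -pi/2 to pi/2: ∫_{-pi/2}^{pi/2} (1) cos(2*x) dx = (0) - (0) = 0.
Directly, an antiderivative of (5) cos(2*x) is 5*sin(2*x)/2; evaluating from pi/2 to pi: ∫_{pi/2}^{pi} (5) cos(2*x) dx = (0) - (0) = 0.
Summing the pieces and multiplying by (1/pi) gives a_2 = 0.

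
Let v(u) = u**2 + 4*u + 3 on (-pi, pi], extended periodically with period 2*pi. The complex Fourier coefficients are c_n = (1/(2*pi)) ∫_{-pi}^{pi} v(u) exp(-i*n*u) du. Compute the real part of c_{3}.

Since v is real-valued, Re(c_{3}) = (1/(2*pi)) ∫_{-pi}^{pi} v(u) cos(3*u) du = a_{3}/2.
Integrating by parts twice (tabular method), an antiderivative of (u**2 + 4*u + 3) cos(3*u) is u**2*sin(3*u)/3 + 4*u*sin(3*u)/3 + 2*u*cos(3*u)/9 + 25*sin(3*u)/27 + 4*cos(3*u)/9; evaluating from -pi to pi: ∫_{-pi}^{pi} (u**2 + 4*u + 3) cos(3*u) du = (-2*pi/9 - 4/9) - (-4/9 + 2*pi/9) = -4*pi/9.
Hence Re(c_{3}) = (1/(2*pi))·(-4*pi/9) = -2/9.

-2/9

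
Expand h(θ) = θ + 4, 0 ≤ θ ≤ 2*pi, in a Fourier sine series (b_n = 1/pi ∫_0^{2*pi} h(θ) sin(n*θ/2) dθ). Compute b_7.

b_7 = 1/pi ∫_0^{2*pi} (θ + 4) sin(7*θ/2) dθ.
Integrating by parts (boundary term plus one more integral), an antiderivative of (θ + 4) sin(7*θ/2) is -2*θ*cos(7*θ/2)/7 + 4*sin(7*θ/2)/49 - 8*cos(7*θ/2)/7; evaluating from 0 to 2*pi: ∫_{0}^{2*pi} (θ + 4) sin(7*θ/2) dθ = (8/7 + 4*pi/7) - (-8/7) = 4*pi/7 + 16/7.
Hence b_7 = (1/pi)·(4*pi/7 + 16/7) = 4*(pi + 4)/(7*pi).

4*(pi + 4)/(7*pi)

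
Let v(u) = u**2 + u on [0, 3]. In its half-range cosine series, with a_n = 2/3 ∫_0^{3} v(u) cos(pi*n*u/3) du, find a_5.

-48/(25*pi**2)

a_5 = 2/3 ∫_0^{3} (u**2 + u) cos(5*pi*u/3) du.
Integrating by parts twice (tabular method), an antiderivative of (u**2 + u) cos(5*pi*u/3) is 3*u**2*sin(5*pi*u/3)/(5*pi) + 3*u*sin(5*pi*u/3)/(5*pi) + 18*u*cos(5*pi*u/3)/(25*pi**2) - 54*sin(5*pi*u/3)/(125*pi**3) + 9*cos(5*pi*u/3)/(25*pi**2); evaluating from 0 to 3: ∫_{0}^{3} (u**2 + u) cos(5*pi*u/3) du = (-63/(25*pi**2)) - (9/(25*pi**2)) = -72/(25*pi**2).
Hence a_5 = (2/3)·(-72/(25*pi**2)) = -48/(25*pi**2).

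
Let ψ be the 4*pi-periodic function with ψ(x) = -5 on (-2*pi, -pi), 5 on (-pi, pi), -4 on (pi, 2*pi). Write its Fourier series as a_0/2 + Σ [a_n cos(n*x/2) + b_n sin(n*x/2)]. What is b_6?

b_6 = (1/(2*pi)) ∫_{-2*pi}^{2*pi} ψ(x) sin(3*x) dx.
Split the integral at the breakpoints.
Directly, an antiderivative of (-5) sin(3*x) is 5*cos(3*x)/3; evaluating from -2*pi to -pi: ∫_{-2*pi}^{-pi} (-5) sin(3*x) dx = (-5/3) - (5/3) = -10/3.
Directly, an antiderivative of (5) sin(3*x) is -5*cos(3*x)/3; evaluating from -pi to pi: ∫_{-pi}^{pi} (5) sin(3*x) dx = (5/3) - (5/3) = 0.
Directly, an antiderivative of (-4) sin(3*x) is 4*cos(3*x)/3; evaluating from pi to 2*pi: ∫_{pi}^{2*pi} (-4) sin(3*x) dx = (4/3) - (-4/3) = 8/3.
Summing the pieces and multiplying by (1/(2*pi)) gives b_6 = -1/(3*pi).

-1/(3*pi)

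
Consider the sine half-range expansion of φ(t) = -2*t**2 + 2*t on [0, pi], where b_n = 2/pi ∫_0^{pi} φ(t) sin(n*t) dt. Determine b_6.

b_6 = 2/pi ∫_0^{pi} (-2*t**2 + 2*t) sin(6*t) dt.
Integrating by parts twice (tabular method), an antiderivative of (-2*t**2 + 2*t) sin(6*t) is t**2*cos(6*t)/3 - t*sin(6*t)/9 - t*cos(6*t)/3 + sin(6*t)/18 - cos(6*t)/54; evaluating from 0 to pi: ∫_{0}^{pi} (-2*t**2 + 2*t) sin(6*t) dt = (-pi/3 - 1/54 + pi**2/3) - (-1/54) = pi*(-1 + pi)/3.
Hence b_6 = (2/pi)·(pi*(-1 + pi)/3) = -2/3 + 2*pi/3.

-2/3 + 2*pi/3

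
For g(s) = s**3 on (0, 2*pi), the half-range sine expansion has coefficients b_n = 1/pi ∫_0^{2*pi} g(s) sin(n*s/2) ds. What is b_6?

4/9 - 8*pi**2/3

b_6 = 1/pi ∫_0^{2*pi} (s**3) sin(3*s) ds.
Integrating by parts three times (tabular method), an antiderivative of (s**3) sin(3*s) is -s**3*cos(3*s)/3 + s**2*sin(3*s)/3 + 2*s*cos(3*s)/9 - 2*sin(3*s)/27; evaluating from 0 to 2*pi: ∫_{0}^{2*pi} (s**3) sin(3*s) ds = (4*pi*(1 - 6*pi**2)/9) - (0) = 4*pi*(1 - 6*pi**2)/9.
Hence b_6 = (1/pi)·(4*pi*(1 - 6*pi**2)/9) = 4/9 - 8*pi**2/3.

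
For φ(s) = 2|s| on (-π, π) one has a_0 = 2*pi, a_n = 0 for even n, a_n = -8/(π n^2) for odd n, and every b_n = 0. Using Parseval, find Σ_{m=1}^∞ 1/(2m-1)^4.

pi**4/96

Parseval: a_0^2/2 + Σ a_n^2 = (1/π) ∫_{-π}^{π} φ(s)^2 ds = 8*pi**2/3.
Subtract a_0^2/2 = 2*pi**2: Σ a_n^2 = 2*pi**2/3.
Only odd n contribute, with a_n^2 = 64/(π^2 n^4), so Σ_{m≥1} 1/(2m-1)^4 = π^2·(2*pi**2/3)/64 = pi**4/96.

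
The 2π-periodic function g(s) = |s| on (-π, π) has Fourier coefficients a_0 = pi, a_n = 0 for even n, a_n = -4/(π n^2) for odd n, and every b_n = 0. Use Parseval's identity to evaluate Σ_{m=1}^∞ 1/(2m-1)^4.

pi**4/96

Parseval: a_0^2/2 + Σ a_n^2 = (1/π) ∫_{-π}^{π} g(s)^2 ds = 2*pi**2/3.
Subtract a_0^2/2 = pi**2/2: Σ a_n^2 = pi**2/6.
Only odd n contribute, with a_n^2 = 16/(π^2 n^4), so Σ_{m≥1} 1/(2m-1)^4 = π^2·(pi**2/6)/16 = pi**4/96.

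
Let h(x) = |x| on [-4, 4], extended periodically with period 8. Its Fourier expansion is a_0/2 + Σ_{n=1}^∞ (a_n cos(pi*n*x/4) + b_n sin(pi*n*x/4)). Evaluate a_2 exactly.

a_2 = 1/4 ∫_{-4}^{4} h(x) cos(pi*x/2) dx.
h is even and cos(pi*x/2) is even, so the integrand is even and a_2 = 1/2 ∫_0^{4} h(x) cos(pi*x/2) dx.
Integrating by parts (boundary term plus one more integral), an antiderivative of (x) cos(pi*x/2) is 2*x*sin(pi*x/2)/pi + 4*cos(pi*x/2)/pi**2; evaluating from 0 to 4: ∫_{0}^{4} (x) cos(pi*x/2) dx = (4/pi**2) - (4/pi**2) = 0.
Hence a_2 = (1/2)·(0) = 0.

0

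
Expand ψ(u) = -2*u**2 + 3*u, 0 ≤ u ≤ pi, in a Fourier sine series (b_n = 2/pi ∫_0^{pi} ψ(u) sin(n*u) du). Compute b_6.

b_6 = 2/pi ∫_0^{pi} (-2*u**2 + 3*u) sin(6*u) du.
Integrating by parts twice (tabular method), an antiderivative of (-2*u**2 + 3*u) sin(6*u) is u**2*cos(6*u)/3 - u*sin(6*u)/9 - u*cos(6*u)/2 + sin(6*u)/12 - cos(6*u)/54; evaluating from 0 to pi: ∫_{0}^{pi} (-2*u**2 + 3*u) sin(6*u) du = (-pi/2 - 1/54 + pi**2/3) - (-1/54) = pi*(-3 + 2*pi)/6.
Hence b_6 = (2/pi)·(pi*(-3 + 2*pi)/6) = -1 + 2*pi/3.

-1 + 2*pi/3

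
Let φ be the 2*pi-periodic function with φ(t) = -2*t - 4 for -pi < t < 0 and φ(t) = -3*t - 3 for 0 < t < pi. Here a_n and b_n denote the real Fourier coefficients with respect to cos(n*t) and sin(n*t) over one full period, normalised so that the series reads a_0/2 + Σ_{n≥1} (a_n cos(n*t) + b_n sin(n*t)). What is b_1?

-5 + 2/pi

b_1 = 1/pi ∫_{-pi}^{pi} φ(t) sin(t) dt.
Split the integral at the breakpoints.
Integrating by parts (boundary term plus one more integral), an antiderivative of (-2*t - 4) sin(t) is 2*t*cos(t) - 2*sin(t) + 4*cos(t); evaluating from -pi to 0: ∫_{-pi}^{0} (-2*t - 4) sin(t) dt = (4) - (-4 + 2*pi) = 8 - 2*pi.
Integrating by parts (boundary term plus one more integral), an antiderivative of (-3*t - 3) sin(t) is 3*t*cos(t) - 3*sin(t) + 3*cos(t); evaluating from 0 to pi: ∫_{0}^{pi} (-3*t - 3) sin(t) dt = (-3*pi - 3) - (3) = -3*pi - 6.
Summing the pieces and multiplying by (1/pi) gives b_1 = -5 + 2/pi.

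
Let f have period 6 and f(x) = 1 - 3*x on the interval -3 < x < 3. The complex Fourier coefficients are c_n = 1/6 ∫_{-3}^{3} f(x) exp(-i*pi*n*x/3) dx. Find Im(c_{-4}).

Since f is real-valued, Im(c_{-4}) = -1/6 ∫_{-3}^{3} f(x) sin(-4*pi*x/3) dx = b_{4}/2.
Integrating by parts (boundary term plus one more integral), an antiderivative of (1 - 3*x) sin(-4*pi*x/3) is -9*x*cos(4*pi*x/3)/(4*pi) + 27*sin(4*pi*x/3)/(16*pi**2) + 3*cos(4*pi*x/3)/(4*pi); evaluating from -3 to 3: ∫_{-3}^{3} (1 - 3*x) sin(-4*pi*x/3) dx = (-6/pi) - (15/(2*pi)) = -27/(2*pi).
Hence Im(c_{-4}) = (-1/6)·(-27/(2*pi)) = 9/(4*pi).

9/(4*pi)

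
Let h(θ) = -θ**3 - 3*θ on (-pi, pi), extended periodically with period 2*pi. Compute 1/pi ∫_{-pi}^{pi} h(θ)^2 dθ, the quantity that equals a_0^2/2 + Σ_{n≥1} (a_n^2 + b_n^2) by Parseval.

1/pi ∫_{-pi}^{pi} h(θ)^2 dθ = 1/pi · (2*pi**3*(105 + 42*pi**2 + 5*pi**4)/35) = 2*pi**2*(105 + 42*pi**2 + 5*pi**4)/35.

2*pi**2*(105 + 42*pi**2 + 5*pi**4)/35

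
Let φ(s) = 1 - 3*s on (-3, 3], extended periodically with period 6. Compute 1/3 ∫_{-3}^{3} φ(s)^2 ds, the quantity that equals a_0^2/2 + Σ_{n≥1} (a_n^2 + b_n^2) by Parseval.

1/3 ∫_{-3}^{3} φ(s)^2 ds = 1/3 · (168) = 56.

56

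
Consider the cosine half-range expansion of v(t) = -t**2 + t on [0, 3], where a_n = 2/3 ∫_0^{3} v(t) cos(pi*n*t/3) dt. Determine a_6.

-1/pi**2

a_6 = 2/3 ∫_0^{3} (-t**2 + t) cos(2*pi*t) dt.
Integrating by parts twice (tabular method), an antiderivative of (-t**2 + t) cos(2*pi*t) is -t**2*sin(2*pi*t)/(2*pi) + t*sin(2*pi*t)/(2*pi) - t*cos(2*pi*t)/(2*pi**2) + sin(2*pi*t)/(4*pi**3) + cos(2*pi*t)/(4*pi**2); evaluating from 0 to 3: ∫_{0}^{3} (-t**2 + t) cos(2*pi*t) dt = (-5/(4*pi**2)) - (1/(4*pi**2)) = -3/(2*pi**2).
Hence a_6 = (2/3)·(-3/(2*pi**2)) = -1/pi**2.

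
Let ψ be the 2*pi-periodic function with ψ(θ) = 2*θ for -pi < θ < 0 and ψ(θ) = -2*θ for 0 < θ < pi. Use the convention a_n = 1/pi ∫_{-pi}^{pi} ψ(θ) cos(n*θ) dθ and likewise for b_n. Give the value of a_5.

8/(25*pi)

a_5 = 1/pi ∫_{-pi}^{pi} ψ(θ) cos(5*θ) dθ.
ψ is even and cos(5*θ) is even, so the integrand is even and a_5 = 2/pi ∫_0^{pi} ψ(θ) cos(5*θ) dθ.
Integrating by parts (boundary term plus one more integral), an antiderivative of (-2*θ) cos(5*θ) is -2*θ*sin(5*θ)/5 - 2*cos(5*θ)/25; evaluating from 0 to pi: ∫_{0}^{pi} (-2*θ) cos(5*θ) dθ = (2/25) - (-2/25) = 4/25.
Hence a_5 = (2/pi)·(4/25) = 8/(25*pi).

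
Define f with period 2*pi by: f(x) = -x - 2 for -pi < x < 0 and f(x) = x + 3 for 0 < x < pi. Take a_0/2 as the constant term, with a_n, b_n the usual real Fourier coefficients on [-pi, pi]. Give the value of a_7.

-4/(49*pi)

a_7 = 1/pi ∫_{-pi}^{pi} f(x) cos(7*x) dx.
Split the integral at the breakpoints.
Integrating by parts (boundary term plus one more integral), an antiderivative of (-x - 2) cos(7*x) is -x*sin(7*x)/7 - 2*sin(7*x)/7 - cos(7*x)/49; evaluating from -pi to 0: ∫_{-pi}^{0} (-x - 2) cos(7*x) dx = (-1/49) - (1/49) = -2/49.
Integrating by parts (boundary term plus one more integral), an antiderivative of (x + 3) cos(7*x) is x*sin(7*x)/7 + 3*sin(7*x)/7 + cos(7*x)/49; evaluating from 0 to pi: ∫_{0}^{pi} (x + 3) cos(7*x) dx = (-1/49) - (1/49) = -2/49.
Summing the pieces and multiplying by (1/pi) gives a_7 = -4/(49*pi).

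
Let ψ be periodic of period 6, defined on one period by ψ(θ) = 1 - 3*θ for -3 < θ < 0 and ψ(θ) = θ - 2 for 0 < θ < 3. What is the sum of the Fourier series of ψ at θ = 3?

θ = 3 differs from θ = -3 by 1 full period(s), and the series is 6-periodic.
At θ = -3 the one-sided limits are ψ(-3^-) = 1 and ψ(-3^+) = 10.
By Dirichlet's theorem the series converges to their average, [(1) + (10)]/2 = 11/2.

11/2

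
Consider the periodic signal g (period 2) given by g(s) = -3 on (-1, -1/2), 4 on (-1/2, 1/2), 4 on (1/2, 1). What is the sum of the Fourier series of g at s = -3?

1/2

s = -3 differs from s = -1 by -1 full period(s), and the series is 2-periodic.
At s = -1 the one-sided limits are g(-1^-) = 4 and g(-1^+) = -3.
By Dirichlet's theorem the series converges to their average, [(4) + (-3)]/2 = 1/2.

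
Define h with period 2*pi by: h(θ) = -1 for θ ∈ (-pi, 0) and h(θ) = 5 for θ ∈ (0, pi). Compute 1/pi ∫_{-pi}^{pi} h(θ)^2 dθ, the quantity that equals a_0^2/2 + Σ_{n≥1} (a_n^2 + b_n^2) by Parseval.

1/pi ∫_{-pi}^{pi} h(θ)^2 dθ = 1/pi · (26*pi) = 26.

26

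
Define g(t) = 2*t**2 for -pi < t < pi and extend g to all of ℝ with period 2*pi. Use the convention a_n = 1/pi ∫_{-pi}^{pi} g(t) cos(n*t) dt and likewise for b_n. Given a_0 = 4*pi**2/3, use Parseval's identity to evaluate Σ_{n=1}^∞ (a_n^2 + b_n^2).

32*pi**4/45

Parseval: a_0^2/2 + Σ_{n≥1} (a_n^2+b_n^2) = 1/pi ∫_{-pi}^{pi} g(t)^2 dt = 8*pi**4/5.
Subtract a_0^2/2 = 8*pi**4/9: Σ (a_n^2+b_n^2) = 32*pi**4/45.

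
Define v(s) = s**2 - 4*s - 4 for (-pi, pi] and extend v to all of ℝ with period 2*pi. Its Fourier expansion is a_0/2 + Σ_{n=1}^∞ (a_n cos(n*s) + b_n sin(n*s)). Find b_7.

b_7 = 1/pi ∫_{-pi}^{pi} v(s) sin(7*s) ds.
Integrating by parts twice (tabular method), an antiderivative of (s**2 - 4*s - 4) sin(7*s) is -s**2*cos(7*s)/7 + 2*s*sin(7*s)/49 + 4*s*cos(7*s)/7 - 4*sin(7*s)/49 + 198*cos(7*s)/343; evaluating from -pi to pi: ∫_{-pi}^{pi} (s**2 - 4*s - 4) sin(7*s) ds = (-4*pi/7 - 198/343 + pi**2/7) - (-198/343 + pi**2/7 + 4*pi/7) = -8*pi/7.
Hence b_7 = (1/pi)·(-8*pi/7) = -8/7.

-8/7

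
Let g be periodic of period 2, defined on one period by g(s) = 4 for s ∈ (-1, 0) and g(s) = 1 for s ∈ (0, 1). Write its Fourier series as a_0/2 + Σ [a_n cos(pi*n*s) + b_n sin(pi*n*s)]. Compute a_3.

a_3 = ∫_{-1}^{1} g(s) cos(3*pi*s) ds.
Split the integral at the breakpoints.
Directly, an antiderivative of (4) cos(3*pi*s) is 4*sin(3*pi*s)/(3*pi); evaluating from -1 to 0: ∫_{-1}^{0} (4) cos(3*pi*s) ds = (0) - (0) = 0.
Directly, an antiderivative of (1) cos(3*pi*s) is sin(3*pi*s)/(3*pi); evaluating from 0 to 1: ∫_{0}^{1} (1) cos(3*pi*s) ds = (0) - (0) = 0.
Summing the pieces gives a_3 = 0.

0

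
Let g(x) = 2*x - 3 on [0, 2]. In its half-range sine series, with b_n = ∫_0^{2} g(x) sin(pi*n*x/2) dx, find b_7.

-4/(7*pi)

b_7 = ∫_0^{2} (2*x - 3) sin(7*pi*x/2) dx.
Integrating by parts (boundary term plus one more integral), an antiderivative of (2*x - 3) sin(7*pi*x/2) is -4*x*cos(7*pi*x/2)/(7*pi) + 8*sin(7*pi*x/2)/(49*pi**2) + 6*cos(7*pi*x/2)/(7*pi); evaluating from 0 to 2: ∫_{0}^{2} (2*x - 3) sin(7*pi*x/2) dx = (2/(7*pi)) - (6/(7*pi)) = -4/(7*pi).
Hence b_7 = -4/(7*pi).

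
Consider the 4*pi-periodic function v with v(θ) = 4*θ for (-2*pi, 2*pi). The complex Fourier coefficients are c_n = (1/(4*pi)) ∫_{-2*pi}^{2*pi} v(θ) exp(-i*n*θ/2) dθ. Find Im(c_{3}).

Since v is real-valued, Im(c_{3}) = -(1/(4*pi)) ∫_{-2*pi}^{2*pi} v(θ) sin(3*θ/2) dθ = -b_{3}/2.
v is odd and sin(3*θ/2) is odd, so the integrand is even: ∫_{-2*pi}^{2*pi} v(θ) sin(3*θ/2) dθ = 2∫_0^{2*pi} v(θ) sin(3*θ/2) dθ.
Integrating by parts (boundary term plus one more integral), an antiderivative of (4*θ) sin(3*θ/2) is -8*θ*cos(3*θ/2)/3 + 16*sin(3*θ/2)/9; evaluating from 0 to 2*pi: ∫_{0}^{2*pi} (4*θ) sin(3*θ/2) dθ = (16*pi/3) - (0) = 16*pi/3.
So ∫_{-2*pi}^{2*pi} v(θ) sin(3*θ/2) dθ = 32*pi/3.
Hence Im(c_{3}) = (-1/(4*pi))·(32*pi/3) = -8/3.

-8/3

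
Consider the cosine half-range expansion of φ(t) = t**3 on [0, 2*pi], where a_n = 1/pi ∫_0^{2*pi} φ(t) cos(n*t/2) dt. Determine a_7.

48*(4 - 49*pi**2)/(2401*pi)

a_7 = 1/pi ∫_0^{2*pi} (t**3) cos(7*t/2) dt.
Integrating by parts three times (tabular method), an antiderivative of (t**3) cos(7*t/2) is 2*t**3*sin(7*t/2)/7 + 12*t**2*cos(7*t/2)/49 - 48*t*sin(7*t/2)/343 - 96*cos(7*t/2)/2401; evaluating from 0 to 2*pi: ∫_{0}^{2*pi} (t**3) cos(7*t/2) dt = (96/2401 - 48*pi**2/49) - (-96/2401) = 192/2401 - 48*pi**2/49.
Hence a_7 = (1/pi)·(192/2401 - 48*pi**2/49) = 48*(4 - 49*pi**2)/(2401*pi).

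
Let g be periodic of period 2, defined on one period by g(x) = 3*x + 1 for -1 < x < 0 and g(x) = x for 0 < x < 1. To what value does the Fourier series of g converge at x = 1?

At x = 1 the one-sided limits are g(1^-) = 1 and g(1^+) = -2.
By Dirichlet's theorem the series converges to their average, [(1) + (-2)]/2 = -1/2.

-1/2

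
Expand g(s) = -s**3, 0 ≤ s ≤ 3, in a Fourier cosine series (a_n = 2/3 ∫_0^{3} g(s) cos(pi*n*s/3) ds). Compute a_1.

a_1 = 2/3 ∫_0^{3} (-s**3) cos(pi*s/3) ds.
Integrating by parts three times (tabular method), an antiderivative of (-s**3) cos(pi*s/3) is -3*s**3*sin(pi*s/3)/pi - 27*s**2*cos(pi*s/3)/pi**2 + 162*s*sin(pi*s/3)/pi**3 + 486*cos(pi*s/3)/pi**4; evaluating from 0 to 3: ∫_{0}^{3} (-s**3) cos(pi*s/3) ds = (243*(-2 + pi**2)/pi**4) - (486/pi**4) = 243*(-4 + pi**2)/pi**4.
Hence a_1 = (2/3)·(243*(-4 + pi**2)/pi**4) = 162*(-4 + pi**2)/pi**4.

162*(-4 + pi**2)/pi**4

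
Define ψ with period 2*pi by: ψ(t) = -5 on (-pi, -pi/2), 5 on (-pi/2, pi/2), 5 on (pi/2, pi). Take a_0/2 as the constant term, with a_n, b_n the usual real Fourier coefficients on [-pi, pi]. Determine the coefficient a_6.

0

a_6 = 1/pi ∫_{-pi}^{pi} ψ(t) cos(6*t) dt.
Split the integral at the breakpoints.
Directly, an antiderivative of (-5) cos(6*t) is -5*sin(6*t)/6; evaluating from -pi to -pi/2: ∫_{-pi}^{-pi/2} (-5) cos(6*t) dt = (0) - (0) = 0.
Directly, an antiderivative of (5) cos(6*t) is 5*sin(6*t)/6; evaluating from -pi/2 to pi/2: ∫_{-pi/2}^{pi/2} (5) cos(6*t) dt = (0) - (0) = 0.
Directly, an antiderivative of (5) cos(6*t) is 5*sin(6*t)/6; evaluating from pi/2 to pi: ∫_{pi/2}^{pi} (5) cos(6*t) dt = (0) - (0) = 0.
Summing the pieces and multiplying by (1/pi) gives a_6 = 0.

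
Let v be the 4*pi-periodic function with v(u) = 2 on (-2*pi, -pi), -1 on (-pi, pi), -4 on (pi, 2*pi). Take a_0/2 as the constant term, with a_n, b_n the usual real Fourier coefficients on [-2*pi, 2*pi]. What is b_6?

2/pi

b_6 = (1/(2*pi)) ∫_{-2*pi}^{2*pi} v(u) sin(3*u) du.
Split the integral at the breakpoints.
Directly, an antiderivative of (2) sin(3*u) is -2*cos(3*u)/3; evaluating from -2*pi to -pi: ∫_{-2*pi}^{-pi} (2) sin(3*u) du = (2/3) - (-2/3) = 4/3.
Directly, an antiderivative of (-1) sin(3*u) is cos(3*u)/3; evaluating from -pi to pi: ∫_{-pi}^{pi} (-1) sin(3*u) du = (-1/3) - (-1/3) = 0.
Directly, an antiderivative of (-4) sin(3*u) is 4*cos(3*u)/3; evaluating from pi to 2*pi: ∫_{pi}^{2*pi} (-4) sin(3*u) du = (4/3) - (-4/3) = 8/3.
Summing the pieces and multiplying by (1/(2*pi)) gives b_6 = 2/pi.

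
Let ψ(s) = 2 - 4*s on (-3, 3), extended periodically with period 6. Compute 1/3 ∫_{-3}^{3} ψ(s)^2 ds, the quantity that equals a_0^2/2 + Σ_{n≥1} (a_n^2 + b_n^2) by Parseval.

104

1/3 ∫_{-3}^{3} ψ(s)^2 ds = 1/3 · (312) = 104.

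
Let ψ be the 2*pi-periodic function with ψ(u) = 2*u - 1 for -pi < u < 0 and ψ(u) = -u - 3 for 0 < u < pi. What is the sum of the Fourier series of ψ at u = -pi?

-3*pi/2 - 2

At u = -pi the one-sided limits are ψ(-pi^-) = -pi - 3 and ψ(-pi^+) = -2*pi - 1.
By Dirichlet's theorem the series converges to their average, [(-pi - 3) + (-2*pi - 1)]/2 = -3*pi/2 - 2.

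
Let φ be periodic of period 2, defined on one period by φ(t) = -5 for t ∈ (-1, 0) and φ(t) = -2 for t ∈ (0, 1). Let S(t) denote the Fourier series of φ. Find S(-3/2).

-2

t = -3/2 differs from t = 1/2 by -1 full period(s), and the series is 2-periodic.
φ is continuous at t = 1/2 with value -2, so the series converges to -2 there.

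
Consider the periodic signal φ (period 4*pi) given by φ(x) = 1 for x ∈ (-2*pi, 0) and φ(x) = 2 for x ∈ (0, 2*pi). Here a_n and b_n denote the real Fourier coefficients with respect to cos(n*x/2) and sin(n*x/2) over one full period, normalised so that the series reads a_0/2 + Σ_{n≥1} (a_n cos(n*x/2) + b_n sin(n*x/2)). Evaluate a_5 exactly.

a_5 = (1/(2*pi)) ∫_{-2*pi}^{2*pi} φ(x) cos(5*x/2) dx.
Split the integral at the breakpoints.
Directly, an antiderivative of (1) cos(5*x/2) is 2*sin(5*x/2)/5; evaluating from -2*pi to 0: ∫_{-2*pi}^{0} (1) cos(5*x/2) dx = (0) - (0) = 0.
Directly, an antiderivative of (2) cos(5*x/2) is 4*sin(5*x/2)/5; evaluating from 0 to 2*pi: ∫_{0}^{2*pi} (2) cos(5*x/2) dx = (0) - (0) = 0.
Summing the pieces and multiplying by (1/(2*pi)) gives a_5 = 0.

0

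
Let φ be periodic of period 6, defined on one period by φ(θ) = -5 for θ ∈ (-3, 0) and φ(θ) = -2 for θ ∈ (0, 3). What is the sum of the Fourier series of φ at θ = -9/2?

-2

θ = -9/2 differs from θ = 3/2 by -1 full period(s), and the series is 6-periodic.
φ is continuous at θ = 3/2 with value -2, so the series converges to -2 there.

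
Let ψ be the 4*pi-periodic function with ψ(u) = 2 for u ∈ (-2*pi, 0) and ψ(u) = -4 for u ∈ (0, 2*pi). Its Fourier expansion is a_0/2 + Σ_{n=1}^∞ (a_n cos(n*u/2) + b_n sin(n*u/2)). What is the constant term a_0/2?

a_0 = (1/(2*pi)) ∫_{-2*pi}^{2*pi} ψ(u) du = (1/(2*pi)) · (-4*pi) = -2.
So the constant term a_0/2 = -1.

-1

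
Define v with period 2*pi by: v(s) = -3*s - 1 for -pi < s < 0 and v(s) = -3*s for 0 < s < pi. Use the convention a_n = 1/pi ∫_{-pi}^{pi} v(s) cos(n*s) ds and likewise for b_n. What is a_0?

a_0 = 1/pi ∫_{-pi}^{pi} v(s) ds = 1/pi · (-pi) = -1.

-1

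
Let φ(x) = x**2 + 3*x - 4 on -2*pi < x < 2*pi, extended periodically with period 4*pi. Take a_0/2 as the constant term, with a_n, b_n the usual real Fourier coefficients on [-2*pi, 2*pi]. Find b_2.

b_2 = (1/(2*pi)) ∫_{-2*pi}^{2*pi} φ(x) sin(x) dx.
Integrating by parts twice (tabular method), an antiderivative of (x**2 + 3*x - 4) sin(x) is -x**2*cos(x) + 2*x*sin(x) - 3*x*cos(x) + 3*sin(x) + 6*cos(x); evaluating from -2*pi to 2*pi: ∫_{-2*pi}^{2*pi} (x**2 + 3*x - 4) sin(x) dx = (-4*pi**2 - 6*pi + 6) - (-4*pi**2 + 6 + 6*pi) = -12*pi.
Hence b_2 = (1/(2*pi))·(-12*pi) = -6.

-6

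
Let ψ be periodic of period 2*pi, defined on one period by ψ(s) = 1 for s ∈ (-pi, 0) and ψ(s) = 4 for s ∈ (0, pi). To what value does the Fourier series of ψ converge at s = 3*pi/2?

1

s = 3*pi/2 differs from s = -pi/2 by 1 full period(s), and the series is 2*pi-periodic.
ψ is continuous at s = -pi/2 with value 1, so the series converges to 1 there.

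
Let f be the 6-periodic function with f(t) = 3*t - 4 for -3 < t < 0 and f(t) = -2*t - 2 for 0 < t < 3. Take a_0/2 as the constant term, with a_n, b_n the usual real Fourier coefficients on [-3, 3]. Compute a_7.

30/(49*pi**2)

a_7 = 1/3 ∫_{-3}^{3} f(t) cos(7*pi*t/3) dt.
Split the integral at the breakpoints.
Integrating by parts (boundary term plus one more integral), an antiderivative of (3*t - 4) cos(7*pi*t/3) is 9*t*sin(7*pi*t/3)/(7*pi) - 12*sin(7*pi*t/3)/(7*pi) + 27*cos(7*pi*t/3)/(49*pi**2); evaluating from -3 to 0: ∫_{-3}^{0} (3*t - 4) cos(7*pi*t/3) dt = (27/(49*pi**2)) - (-27/(49*pi**2)) = 54/(49*pi**2).
Integrating by parts (boundary term plus one more integral), an antiderivative of (-2*t - 2) cos(7*pi*t/3) is -6*t*sin(7*pi*t/3)/(7*pi) - 6*sin(7*pi*t/3)/(7*pi) - 18*cos(7*pi*t/3)/(49*pi**2); evaluating from 0 to 3: ∫_{0}^{3} (-2*t - 2) cos(7*pi*t/3) dt = (18/(49*pi**2)) - (-18/(49*pi**2)) = 36/(49*pi**2).
Summing the pieces and multiplying by (1/3) gives a_7 = 30/(49*pi**2).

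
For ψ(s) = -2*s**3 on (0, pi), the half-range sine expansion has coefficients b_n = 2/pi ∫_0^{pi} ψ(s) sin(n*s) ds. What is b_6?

-1/9 + 2*pi**2/3

b_6 = 2/pi ∫_0^{pi} (-2*s**3) sin(6*s) ds.
Integrating by parts three times (tabular method), an antiderivative of (-2*s**3) sin(6*s) is s**3*cos(6*s)/3 - s**2*sin(6*s)/6 - s*cos(6*s)/18 + sin(6*s)/108; evaluating from 0 to pi: ∫_{0}^{pi} (-2*s**3) sin(6*s) ds = (-pi/18 + pi**3/3) - (0) = -pi/18 + pi**3/3.
Hence b_6 = (2/pi)·(-pi/18 + pi**3/3) = -1/9 + 2*pi**2/3.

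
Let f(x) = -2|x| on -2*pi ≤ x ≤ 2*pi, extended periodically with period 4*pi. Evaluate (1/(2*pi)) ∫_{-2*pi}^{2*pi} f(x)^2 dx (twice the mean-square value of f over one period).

32*pi**2/3

(1/(2*pi)) ∫_{-2*pi}^{2*pi} f(x)^2 dx = (1/(2*pi)) · (64*pi**3/3) = 32*pi**2/3.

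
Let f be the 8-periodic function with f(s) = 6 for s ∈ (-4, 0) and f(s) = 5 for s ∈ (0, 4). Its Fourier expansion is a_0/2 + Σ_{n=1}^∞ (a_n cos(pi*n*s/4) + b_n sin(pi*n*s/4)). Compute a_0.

11

a_0 = 1/4 ∫_{-4}^{4} f(s) ds = 1/4 · (44) = 11.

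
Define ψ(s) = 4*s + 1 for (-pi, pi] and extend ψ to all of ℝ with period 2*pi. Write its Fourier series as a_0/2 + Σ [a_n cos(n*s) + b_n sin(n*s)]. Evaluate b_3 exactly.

b_3 = 1/pi ∫_{-pi}^{pi} ψ(s) sin(3*s) ds.
Integrating by parts (boundary term plus one more integral), an antiderivative of (4*s + 1) sin(3*s) is -4*s*cos(3*s)/3 + 4*sin(3*s)/9 - cos(3*s)/3; evaluating from -pi to pi: ∫_{-pi}^{pi} (4*s + 1) sin(3*s) ds = (1/3 + 4*pi/3) - (1/3 - 4*pi/3) = 8*pi/3.
Hence b_3 = (1/pi)·(8*pi/3) = 8/3.

8/3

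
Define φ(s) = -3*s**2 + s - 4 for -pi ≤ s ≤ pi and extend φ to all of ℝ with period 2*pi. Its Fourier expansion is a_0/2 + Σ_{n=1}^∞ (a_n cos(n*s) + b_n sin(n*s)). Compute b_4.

b_4 = 1/pi ∫_{-pi}^{pi} φ(s) sin(4*s) ds.
Integrating by parts twice (tabular method), an antiderivative of (-3*s**2 + s - 4) sin(4*s) is 3*s**2*cos(4*s)/4 - 3*s*sin(4*s)/8 - s*cos(4*s)/4 + sin(4*s)/16 + 29*cos(4*s)/32; evaluating from -pi to pi: ∫_{-pi}^{pi} (-3*s**2 + s - 4) sin(4*s) ds = (-pi/4 + 29/32 + 3*pi**2/4) - (pi/4 + 29/32 + 3*pi**2/4) = -pi/2.
Hence b_4 = (1/pi)·(-pi/2) = -1/2.

-1/2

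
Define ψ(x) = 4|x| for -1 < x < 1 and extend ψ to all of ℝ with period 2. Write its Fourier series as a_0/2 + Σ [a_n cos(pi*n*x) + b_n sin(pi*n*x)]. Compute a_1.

a_1 = ∫_{-1}^{1} ψ(x) cos(pi*x) dx.
ψ is even and cos(pi*x) is even, so the integrand is even and a_1 = 2 ∫_0^{1} ψ(x) cos(pi*x) dx.
Integrating by parts (boundary term plus one more integral), an antiderivative of (4*x) cos(pi*x) is 4*x*sin(pi*x)/pi + 4*cos(pi*x)/pi**2; evaluating from 0 to 1: ∫_{0}^{1} (4*x) cos(pi*x) dx = (-4/pi**2) - (4/pi**2) = -8/pi**2.
Hence a_1 = 2·(-8/pi**2) = -16/pi**2.

-16/pi**2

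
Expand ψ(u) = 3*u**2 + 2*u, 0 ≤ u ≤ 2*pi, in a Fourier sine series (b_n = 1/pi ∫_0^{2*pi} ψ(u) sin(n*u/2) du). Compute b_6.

b_6 = 1/pi ∫_0^{2*pi} (3*u**2 + 2*u) sin(3*u) du.
Integrating by parts twice (tabular method), an antiderivative of (3*u**2 + 2*u) sin(3*u) is -u**2*cos(3*u) + 2*u*sin(3*u)/3 - 2*u*cos(3*u)/3 + 2*sin(3*u)/9 + 2*cos(3*u)/9; evaluating from 0 to 2*pi: ∫_{0}^{2*pi} (3*u**2 + 2*u) sin(3*u) du = (-4*pi**2 - 4*pi/3 + 2/9) - (2/9) = -4*pi*(1 + 3*pi)/3.
Hence b_6 = (1/pi)·(-4*pi*(1 + 3*pi)/3) = -4*pi - 4/3.

-4*pi - 4/3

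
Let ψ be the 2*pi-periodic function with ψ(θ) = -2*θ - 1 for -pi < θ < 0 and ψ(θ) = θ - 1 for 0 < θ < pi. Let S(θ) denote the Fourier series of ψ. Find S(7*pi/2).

-1 + pi

θ = 7*pi/2 differs from θ = -pi/2 by 2 full period(s), and the series is 2*pi-periodic.
ψ is continuous at θ = -pi/2 with value -1 + pi, so the series converges to -1 + pi there.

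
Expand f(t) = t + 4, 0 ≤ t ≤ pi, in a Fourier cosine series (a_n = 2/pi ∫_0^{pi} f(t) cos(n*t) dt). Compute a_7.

a_7 = 2/pi ∫_0^{pi} (t + 4) cos(7*t) dt.
Integrating by parts (boundary term plus one more integral), an antiderivative of (t + 4) cos(7*t) is t*sin(7*t)/7 + 4*sin(7*t)/7 + cos(7*t)/49; evaluating from 0 to pi: ∫_{0}^{pi} (t + 4) cos(7*t) dt = (-1/49) - (1/49) = -2/49.
Hence a_7 = (2/pi)·(-2/49) = -4/(49*pi).

-4/(49*pi)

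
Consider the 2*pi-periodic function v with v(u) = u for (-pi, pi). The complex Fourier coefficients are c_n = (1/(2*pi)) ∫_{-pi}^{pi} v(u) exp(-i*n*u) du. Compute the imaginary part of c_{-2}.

Since v is real-valued, Im(c_{-2}) = -(1/(2*pi)) ∫_{-pi}^{pi} v(u) sin(-2*u) du = b_{2}/2.
v is odd and sin(-2*u) is odd, so the integrand is even: ∫_{-pi}^{pi} v(u) sin(-2*u) du = 2∫_0^{pi} v(u) sin(-2*u) du.
Integrating by parts (boundary term plus one more integral), an antiderivative of (u) sin(-2*u) is u*cos(2*u)/2 - sin(2*u)/4; evaluating from 0 to pi: ∫_{0}^{pi} (u) sin(-2*u) du = (pi/2) - (0) = pi/2.
So ∫_{-pi}^{pi} v(u) sin(-2*u) du = pi.
Hence Im(c_{-2}) = (-1/(2*pi))·(pi) = -1/2.

-1/2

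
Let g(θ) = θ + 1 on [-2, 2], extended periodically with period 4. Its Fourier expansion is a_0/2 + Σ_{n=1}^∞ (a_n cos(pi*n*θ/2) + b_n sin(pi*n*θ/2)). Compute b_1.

b_1 = 1/2 ∫_{-2}^{2} g(θ) sin(pi*θ/2) dθ.
Integrating by parts (boundary term plus one more integral), an antiderivative of (θ + 1) sin(pi*θ/2) is -2*θ*cos(pi*θ/2)/pi + 4*sin(pi*θ/2)/pi**2 - 2*cos(pi*θ/2)/pi; evaluating from -2 to 2: ∫_{-2}^{2} (θ + 1) sin(pi*θ/2) dθ = (6/pi) - (-2/pi) = 8/pi.
Hence b_1 = (1/2)·(8/pi) = 4/pi.

4/pi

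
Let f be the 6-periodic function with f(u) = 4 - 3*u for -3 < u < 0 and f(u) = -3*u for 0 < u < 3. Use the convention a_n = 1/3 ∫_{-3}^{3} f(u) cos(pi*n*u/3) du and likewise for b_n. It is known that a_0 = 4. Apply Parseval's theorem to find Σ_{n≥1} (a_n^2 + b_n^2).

98

Parseval: a_0^2/2 + Σ_{n≥1} (a_n^2+b_n^2) = 1/3 ∫_{-3}^{3} f(u)^2 du = 106.
Subtract a_0^2/2 = 8: Σ (a_n^2+b_n^2) = 98.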